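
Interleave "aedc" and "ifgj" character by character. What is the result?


Interleaving "aedc" and "ifgj":
  Position 0: 'a' from first, 'i' from second => "ai"
  Position 1: 'e' from first, 'f' from second => "ef"
  Position 2: 'd' from first, 'g' from second => "dg"
  Position 3: 'c' from first, 'j' from second => "cj"
Result: aiefdgcj

aiefdgcj


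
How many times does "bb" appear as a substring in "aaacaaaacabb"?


Searching for "bb" in "aaacaaaacabb"
Scanning each position:
  Position 0: "aa" => no
  Position 1: "aa" => no
  Position 2: "ac" => no
  Position 3: "ca" => no
  Position 4: "aa" => no
  Position 5: "aa" => no
  Position 6: "aa" => no
  Position 7: "ac" => no
  Position 8: "ca" => no
  Position 9: "ab" => no
  Position 10: "bb" => MATCH
Total occurrences: 1

1


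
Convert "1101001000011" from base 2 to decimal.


Input: "1101001000011" in base 2
Positional expansion:
  Digit '1' (value 1) x 2^12 = 4096
  Digit '1' (value 1) x 2^11 = 2048
  Digit '0' (value 0) x 2^10 = 0
  Digit '1' (value 1) x 2^9 = 512
  Digit '0' (value 0) x 2^8 = 0
  Digit '0' (value 0) x 2^7 = 0
  Digit '1' (value 1) x 2^6 = 64
  Digit '0' (value 0) x 2^5 = 0
  Digit '0' (value 0) x 2^4 = 0
  Digit '0' (value 0) x 2^3 = 0
  Digit '0' (value 0) x 2^2 = 0
  Digit '1' (value 1) x 2^1 = 2
  Digit '1' (value 1) x 2^0 = 1
Sum = 6723

6723


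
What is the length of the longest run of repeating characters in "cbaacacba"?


Input: "cbaacacba"
Scanning for longest run:
  Position 1 ('b'): new char, reset run to 1
  Position 2 ('a'): new char, reset run to 1
  Position 3 ('a'): continues run of 'a', length=2
  Position 4 ('c'): new char, reset run to 1
  Position 5 ('a'): new char, reset run to 1
  Position 6 ('c'): new char, reset run to 1
  Position 7 ('b'): new char, reset run to 1
  Position 8 ('a'): new char, reset run to 1
Longest run: 'a' with length 2

2


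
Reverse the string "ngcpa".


Input: ngcpa
Reading characters right to left:
  Position 4: 'a'
  Position 3: 'p'
  Position 2: 'c'
  Position 1: 'g'
  Position 0: 'n'
Reversed: apcgn

apcgn


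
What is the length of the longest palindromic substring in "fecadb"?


Input: "fecadb"
Checking substrings for palindromes:
  No multi-char palindromic substrings found
Longest palindromic substring: "f" with length 1

1


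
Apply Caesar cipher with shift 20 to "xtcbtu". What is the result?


Caesar cipher: shift "xtcbtu" by 20
  'x' (pos 23) + 20 = pos 17 = 'r'
  't' (pos 19) + 20 = pos 13 = 'n'
  'c' (pos 2) + 20 = pos 22 = 'w'
  'b' (pos 1) + 20 = pos 21 = 'v'
  't' (pos 19) + 20 = pos 13 = 'n'
  'u' (pos 20) + 20 = pos 14 = 'o'
Result: rnwvno

rnwvno


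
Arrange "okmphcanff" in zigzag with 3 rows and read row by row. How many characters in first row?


Zigzag "okmphcanff" into 3 rows:
Placing characters:
  'o' => row 0
  'k' => row 1
  'm' => row 2
  'p' => row 1
  'h' => row 0
  'c' => row 1
  'a' => row 2
  'n' => row 1
  'f' => row 0
  'f' => row 1
Rows:
  Row 0: "ohf"
  Row 1: "kpcnf"
  Row 2: "ma"
First row length: 3

3


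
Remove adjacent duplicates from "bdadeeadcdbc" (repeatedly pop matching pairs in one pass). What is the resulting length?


Input: bdadeeadcdbc
Stack-based adjacent duplicate removal:
  Read 'b': push. Stack: b
  Read 'd': push. Stack: bd
  Read 'a': push. Stack: bda
  Read 'd': push. Stack: bdad
  Read 'e': push. Stack: bdade
  Read 'e': matches stack top 'e' => pop. Stack: bdad
  Read 'a': push. Stack: bdada
  Read 'd': push. Stack: bdadad
  Read 'c': push. Stack: bdadadc
  Read 'd': push. Stack: bdadadcd
  Read 'b': push. Stack: bdadadcdb
  Read 'c': push. Stack: bdadadcdbc
Final stack: "bdadadcdbc" (length 10)

10


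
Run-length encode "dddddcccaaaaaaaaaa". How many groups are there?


Input: dddddcccaaaaaaaaaa
Scanning for consecutive runs:
  Group 1: 'd' x 5 (positions 0-4)
  Group 2: 'c' x 3 (positions 5-7)
  Group 3: 'a' x 10 (positions 8-17)
Total groups: 3

3


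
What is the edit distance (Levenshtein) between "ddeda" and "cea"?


Computing edit distance: "ddeda" -> "cea"
DP table:
           c    e    a
      0    1    2    3
  d   1    1    2    3
  d   2    2    2    3
  e   3    3    2    3
  d   4    4    3    3
  a   5    5    4    3
Edit distance = dp[5][3] = 3

3


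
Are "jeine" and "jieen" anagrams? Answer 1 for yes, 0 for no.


Strings: "jeine", "jieen"
Sorted first:  eeijn
Sorted second: eeijn
Sorted forms match => anagrams

1


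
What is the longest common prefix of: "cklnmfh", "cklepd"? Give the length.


Words: cklnmfh, cklepd
  Position 0: all 'c' => match
  Position 1: all 'k' => match
  Position 2: all 'l' => match
  Position 3: ('n', 'e') => mismatch, stop
LCP = "ckl" (length 3)

3


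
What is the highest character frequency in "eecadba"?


Input: eecadba
Character counts:
  'a': 2
  'b': 1
  'c': 1
  'd': 1
  'e': 2
Maximum frequency: 2

2


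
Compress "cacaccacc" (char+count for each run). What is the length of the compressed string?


Input: cacaccacc
Runs:
  'c' x 1 => "c1"
  'a' x 1 => "a1"
  'c' x 1 => "c1"
  'a' x 1 => "a1"
  'c' x 2 => "c2"
  'a' x 1 => "a1"
  'c' x 2 => "c2"
Compressed: "c1a1c1a1c2a1c2"
Compressed length: 14

14


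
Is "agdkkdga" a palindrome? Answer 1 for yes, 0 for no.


Input: agdkkdga
Reversed: agdkkdga
  Compare pos 0 ('a') with pos 7 ('a'): match
  Compare pos 1 ('g') with pos 6 ('g'): match
  Compare pos 2 ('d') with pos 5 ('d'): match
  Compare pos 3 ('k') with pos 4 ('k'): match
Result: palindrome

1


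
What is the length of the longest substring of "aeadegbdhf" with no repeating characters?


Input: "aeadegbdhf"
Sliding window (track last position of each char):
  Position 0 ('a'): window [0,0] length 1 -- new best
  Position 1 ('e'): window [0,1] length 2 -- new best
  Position 2 ('a'): repeat (last at 0), move window start to 1
  Position 2 ('a'): window [1,2] length 2
  Position 3 ('d'): window [1,3] length 3 -- new best
  Position 4 ('e'): repeat (last at 1), move window start to 2
  Position 4 ('e'): window [2,4] length 3
  Position 5 ('g'): window [2,5] length 4 -- new best
  Position 6 ('b'): window [2,6] length 5 -- new best
  Position 7 ('d'): repeat (last at 3), move window start to 4
  Position 7 ('d'): window [4,7] length 4
  Position 8 ('h'): window [4,8] length 5
  Position 9 ('f'): window [4,9] length 6 -- new best
Longest substring with no repeats: "egbdhf" with length 6

6


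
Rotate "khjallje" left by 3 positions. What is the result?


Input: "khjallje", rotate left by 3
First 3 characters: "khj"
Remaining characters: "allje"
Concatenate remaining + first: "allje" + "khj" = "alljekhj"

alljekhj


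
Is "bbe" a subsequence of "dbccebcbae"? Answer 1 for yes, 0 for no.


Check if "bbe" is a subsequence of "dbccebcbae"
Greedy scan:
  Position 0 ('d'): no match needed
  Position 1 ('b'): matches sub[0] = 'b'
  Position 2 ('c'): no match needed
  Position 3 ('c'): no match needed
  Position 4 ('e'): no match needed
  Position 5 ('b'): matches sub[1] = 'b'
  Position 6 ('c'): no match needed
  Position 7 ('b'): no match needed
  Position 8 ('a'): no match needed
  Position 9 ('e'): matches sub[2] = 'e'
All 3 characters matched => is a subsequence

1


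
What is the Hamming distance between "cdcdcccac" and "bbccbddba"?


Comparing "cdcdcccac" and "bbccbddba" position by position:
  Position 0: 'c' vs 'b' => differ
  Position 1: 'd' vs 'b' => differ
  Position 2: 'c' vs 'c' => same
  Position 3: 'd' vs 'c' => differ
  Position 4: 'c' vs 'b' => differ
  Position 5: 'c' vs 'd' => differ
  Position 6: 'c' vs 'd' => differ
  Position 7: 'a' vs 'b' => differ
  Position 8: 'c' vs 'a' => differ
Total differences (Hamming distance): 8

8


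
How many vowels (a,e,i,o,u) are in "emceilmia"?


Input: emceilmia
Checking each character:
  'e' at position 0: vowel (running total: 1)
  'm' at position 1: consonant
  'c' at position 2: consonant
  'e' at position 3: vowel (running total: 2)
  'i' at position 4: vowel (running total: 3)
  'l' at position 5: consonant
  'm' at position 6: consonant
  'i' at position 7: vowel (running total: 4)
  'a' at position 8: vowel (running total: 5)
Total vowels: 5

5


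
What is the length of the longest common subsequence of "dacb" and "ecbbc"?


LCS of "dacb" and "ecbbc"
DP table:
           e    c    b    b    c
      0    0    0    0    0    0
  d   0    0    0    0    0    0
  a   0    0    0    0    0    0
  c   0    0    1    1    1    1
  b   0    0    1    2    2    2
LCS length = dp[4][5] = 2

2


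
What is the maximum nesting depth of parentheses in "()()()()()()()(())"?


Input: "()()()()()()()(())"
Tracking depth:
  Position 0 '(': depth becomes 1
  Position 1 ')': depth becomes 0
  Position 2 '(': depth becomes 1
  Position 3 ')': depth becomes 0
  Position 4 '(': depth becomes 1
  Position 5 ')': depth becomes 0
  Position 6 '(': depth becomes 1
  Position 7 ')': depth becomes 0
  Position 8 '(': depth becomes 1
  Position 9 ')': depth becomes 0
  Position 10 '(': depth becomes 1
  Position 11 ')': depth becomes 0
  Position 12 '(': depth becomes 1
  Position 13 ')': depth becomes 0
  Position 14 '(': depth becomes 1
  Position 15 '(': depth becomes 2
  Position 16 ')': depth becomes 1
  Position 17 ')': depth becomes 0
Maximum depth reached: 2

2


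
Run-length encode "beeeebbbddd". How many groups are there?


Input: beeeebbbddd
Scanning for consecutive runs:
  Group 1: 'b' x 1 (positions 0-0)
  Group 2: 'e' x 4 (positions 1-4)
  Group 3: 'b' x 3 (positions 5-7)
  Group 4: 'd' x 3 (positions 8-10)
Total groups: 4

4


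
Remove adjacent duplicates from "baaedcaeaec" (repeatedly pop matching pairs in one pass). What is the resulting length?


Input: baaedcaeaec
Stack-based adjacent duplicate removal:
  Read 'b': push. Stack: b
  Read 'a': push. Stack: ba
  Read 'a': matches stack top 'a' => pop. Stack: b
  Read 'e': push. Stack: be
  Read 'd': push. Stack: bed
  Read 'c': push. Stack: bedc
  Read 'a': push. Stack: bedca
  Read 'e': push. Stack: bedcae
  Read 'a': push. Stack: bedcaea
  Read 'e': push. Stack: bedcaeae
  Read 'c': push. Stack: bedcaeaec
Final stack: "bedcaeaec" (length 9)

9


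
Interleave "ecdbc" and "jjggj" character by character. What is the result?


Interleaving "ecdbc" and "jjggj":
  Position 0: 'e' from first, 'j' from second => "ej"
  Position 1: 'c' from first, 'j' from second => "cj"
  Position 2: 'd' from first, 'g' from second => "dg"
  Position 3: 'b' from first, 'g' from second => "bg"
  Position 4: 'c' from first, 'j' from second => "cj"
Result: ejcjdgbgcj

ejcjdgbgcj


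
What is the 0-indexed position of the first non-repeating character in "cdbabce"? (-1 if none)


Input: cdbabce
Character frequencies:
  'a': 1
  'b': 2
  'c': 2
  'd': 1
  'e': 1
Scanning left to right for freq == 1:
  Position 0 ('c'): freq=2, skip
  Position 1 ('d'): unique! => answer = 1

1


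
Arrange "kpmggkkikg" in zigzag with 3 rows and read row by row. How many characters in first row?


Zigzag "kpmggkkikg" into 3 rows:
Placing characters:
  'k' => row 0
  'p' => row 1
  'm' => row 2
  'g' => row 1
  'g' => row 0
  'k' => row 1
  'k' => row 2
  'i' => row 1
  'k' => row 0
  'g' => row 1
Rows:
  Row 0: "kgk"
  Row 1: "pgkig"
  Row 2: "mk"
First row length: 3

3


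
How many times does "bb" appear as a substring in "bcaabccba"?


Searching for "bb" in "bcaabccba"
Scanning each position:
  Position 0: "bc" => no
  Position 1: "ca" => no
  Position 2: "aa" => no
  Position 3: "ab" => no
  Position 4: "bc" => no
  Position 5: "cc" => no
  Position 6: "cb" => no
  Position 7: "ba" => no
Total occurrences: 0

0


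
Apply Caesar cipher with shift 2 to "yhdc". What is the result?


Caesar cipher: shift "yhdc" by 2
  'y' (pos 24) + 2 = pos 0 = 'a'
  'h' (pos 7) + 2 = pos 9 = 'j'
  'd' (pos 3) + 2 = pos 5 = 'f'
  'c' (pos 2) + 2 = pos 4 = 'e'
Result: ajfe

ajfe


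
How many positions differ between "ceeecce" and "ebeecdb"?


Comparing "ceeecce" and "ebeecdb" position by position:
  Position 0: 'c' vs 'e' => DIFFER
  Position 1: 'e' vs 'b' => DIFFER
  Position 2: 'e' vs 'e' => same
  Position 3: 'e' vs 'e' => same
  Position 4: 'c' vs 'c' => same
  Position 5: 'c' vs 'd' => DIFFER
  Position 6: 'e' vs 'b' => DIFFER
Positions that differ: 4

4


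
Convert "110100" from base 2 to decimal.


Input: "110100" in base 2
Positional expansion:
  Digit '1' (value 1) x 2^5 = 32
  Digit '1' (value 1) x 2^4 = 16
  Digit '0' (value 0) x 2^3 = 0
  Digit '1' (value 1) x 2^2 = 4
  Digit '0' (value 0) x 2^1 = 0
  Digit '0' (value 0) x 2^0 = 0
Sum = 52

52


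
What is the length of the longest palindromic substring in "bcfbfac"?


Input: "bcfbfac"
Checking substrings for palindromes:
  [2:5] "fbf" (len 3) => palindrome
Longest palindromic substring: "fbf" with length 3

3


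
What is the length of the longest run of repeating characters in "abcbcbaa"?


Input: "abcbcbaa"
Scanning for longest run:
  Position 1 ('b'): new char, reset run to 1
  Position 2 ('c'): new char, reset run to 1
  Position 3 ('b'): new char, reset run to 1
  Position 4 ('c'): new char, reset run to 1
  Position 5 ('b'): new char, reset run to 1
  Position 6 ('a'): new char, reset run to 1
  Position 7 ('a'): continues run of 'a', length=2
Longest run: 'a' with length 2

2


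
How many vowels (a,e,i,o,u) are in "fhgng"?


Input: fhgng
Checking each character:
  'f' at position 0: consonant
  'h' at position 1: consonant
  'g' at position 2: consonant
  'n' at position 3: consonant
  'g' at position 4: consonant
Total vowels: 0

0


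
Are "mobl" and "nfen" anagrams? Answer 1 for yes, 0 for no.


Strings: "mobl", "nfen"
Sorted first:  blmo
Sorted second: efnn
Differ at position 0: 'b' vs 'e' => not anagrams

0


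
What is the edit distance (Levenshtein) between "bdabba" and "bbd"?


Computing edit distance: "bdabba" -> "bbd"
DP table:
           b    b    d
      0    1    2    3
  b   1    0    1    2
  d   2    1    1    1
  a   3    2    2    2
  b   4    3    2    3
  b   5    4    3    3
  a   6    5    4    4
Edit distance = dp[6][3] = 4

4


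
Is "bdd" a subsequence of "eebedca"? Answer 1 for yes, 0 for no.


Check if "bdd" is a subsequence of "eebedca"
Greedy scan:
  Position 0 ('e'): no match needed
  Position 1 ('e'): no match needed
  Position 2 ('b'): matches sub[0] = 'b'
  Position 3 ('e'): no match needed
  Position 4 ('d'): matches sub[1] = 'd'
  Position 5 ('c'): no match needed
  Position 6 ('a'): no match needed
Only matched 2/3 characters => not a subsequence

0


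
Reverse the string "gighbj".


Input: gighbj
Reading characters right to left:
  Position 5: 'j'
  Position 4: 'b'
  Position 3: 'h'
  Position 2: 'g'
  Position 1: 'i'
  Position 0: 'g'
Reversed: jbhgig

jbhgig


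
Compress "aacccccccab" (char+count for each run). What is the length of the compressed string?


Input: aacccccccab
Runs:
  'a' x 2 => "a2"
  'c' x 7 => "c7"
  'a' x 1 => "a1"
  'b' x 1 => "b1"
Compressed: "a2c7a1b1"
Compressed length: 8

8


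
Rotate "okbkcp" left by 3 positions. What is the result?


Input: "okbkcp", rotate left by 3
First 3 characters: "okb"
Remaining characters: "kcp"
Concatenate remaining + first: "kcp" + "okb" = "kcpokb"

kcpokb


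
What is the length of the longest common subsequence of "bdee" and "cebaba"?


LCS of "bdee" and "cebaba"
DP table:
           c    e    b    a    b    a
      0    0    0    0    0    0    0
  b   0    0    0    1    1    1    1
  d   0    0    0    1    1    1    1
  e   0    0    1    1    1    1    1
  e   0    0    1    1    1    1    1
LCS length = dp[4][6] = 1

1


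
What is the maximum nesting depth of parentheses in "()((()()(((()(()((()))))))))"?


Input: "()((()()(((()(()((()))))))))"
Tracking depth:
  Position 0 '(': depth becomes 1
  Position 1 ')': depth becomes 0
  Position 2 '(': depth becomes 1
  Position 3 '(': depth becomes 2
  Position 4 '(': depth becomes 3
  Position 5 ')': depth becomes 2
  Position 6 '(': depth becomes 3
  Position 7 ')': depth becomes 2
  Position 8 '(': depth becomes 3
  Position 9 '(': depth becomes 4
  Position 10 '(': depth becomes 5
  Position 11 '(': depth becomes 6
  Position 12 ')': depth becomes 5
  Position 13 '(': depth becomes 6
  Position 14 '(': depth becomes 7
  Position 15 ')': depth becomes 6
  Position 16 '(': depth becomes 7
  Position 17 '(': depth becomes 8
  Position 18 '(': depth becomes 9
  Position 19 ')': depth becomes 8
  Position 20 ')': depth becomes 7
  Position 21 ')': depth becomes 6
  Position 22 ')': depth becomes 5
  Position 23 ')': depth becomes 4
  Position 24 ')': depth becomes 3
  Position 25 ')': depth becomes 2
  Position 26 ')': depth becomes 1
  Position 27 ')': depth becomes 0
Maximum depth reached: 9

9


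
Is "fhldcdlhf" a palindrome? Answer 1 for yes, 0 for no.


Input: fhldcdlhf
Reversed: fhldcdlhf
  Compare pos 0 ('f') with pos 8 ('f'): match
  Compare pos 1 ('h') with pos 7 ('h'): match
  Compare pos 2 ('l') with pos 6 ('l'): match
  Compare pos 3 ('d') with pos 5 ('d'): match
Result: palindrome

1


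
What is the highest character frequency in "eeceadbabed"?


Input: eeceadbabed
Character counts:
  'a': 2
  'b': 2
  'c': 1
  'd': 2
  'e': 4
Maximum frequency: 4

4


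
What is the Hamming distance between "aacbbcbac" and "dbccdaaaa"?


Comparing "aacbbcbac" and "dbccdaaaa" position by position:
  Position 0: 'a' vs 'd' => differ
  Position 1: 'a' vs 'b' => differ
  Position 2: 'c' vs 'c' => same
  Position 3: 'b' vs 'c' => differ
  Position 4: 'b' vs 'd' => differ
  Position 5: 'c' vs 'a' => differ
  Position 6: 'b' vs 'a' => differ
  Position 7: 'a' vs 'a' => same
  Position 8: 'c' vs 'a' => differ
Total differences (Hamming distance): 7

7


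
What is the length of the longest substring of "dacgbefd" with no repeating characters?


Input: "dacgbefd"
Sliding window (track last position of each char):
  Position 0 ('d'): window [0,0] length 1 -- new best
  Position 1 ('a'): window [0,1] length 2 -- new best
  Position 2 ('c'): window [0,2] length 3 -- new best
  Position 3 ('g'): window [0,3] length 4 -- new best
  Position 4 ('b'): window [0,4] length 5 -- new best
  Position 5 ('e'): window [0,5] length 6 -- new best
  Position 6 ('f'): window [0,6] length 7 -- new best
  Position 7 ('d'): repeat (last at 0), move window start to 1
  Position 7 ('d'): window [1,7] length 7
Longest substring with no repeats: "dacgbef" with length 7

7


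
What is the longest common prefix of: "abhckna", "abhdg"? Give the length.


Words: abhckna, abhdg
  Position 0: all 'a' => match
  Position 1: all 'b' => match
  Position 2: all 'h' => match
  Position 3: ('c', 'd') => mismatch, stop
LCP = "abh" (length 3)

3


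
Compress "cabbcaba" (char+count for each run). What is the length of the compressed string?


Input: cabbcaba
Runs:
  'c' x 1 => "c1"
  'a' x 1 => "a1"
  'b' x 2 => "b2"
  'c' x 1 => "c1"
  'a' x 1 => "a1"
  'b' x 1 => "b1"
  'a' x 1 => "a1"
Compressed: "c1a1b2c1a1b1a1"
Compressed length: 14

14


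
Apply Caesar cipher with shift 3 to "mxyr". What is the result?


Caesar cipher: shift "mxyr" by 3
  'm' (pos 12) + 3 = pos 15 = 'p'
  'x' (pos 23) + 3 = pos 0 = 'a'
  'y' (pos 24) + 3 = pos 1 = 'b'
  'r' (pos 17) + 3 = pos 20 = 'u'
Result: pabu

pabu


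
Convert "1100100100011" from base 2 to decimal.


Input: "1100100100011" in base 2
Positional expansion:
  Digit '1' (value 1) x 2^12 = 4096
  Digit '1' (value 1) x 2^11 = 2048
  Digit '0' (value 0) x 2^10 = 0
  Digit '0' (value 0) x 2^9 = 0
  Digit '1' (value 1) x 2^8 = 256
  Digit '0' (value 0) x 2^7 = 0
  Digit '0' (value 0) x 2^6 = 0
  Digit '1' (value 1) x 2^5 = 32
  Digit '0' (value 0) x 2^4 = 0
  Digit '0' (value 0) x 2^3 = 0
  Digit '0' (value 0) x 2^2 = 0
  Digit '1' (value 1) x 2^1 = 2
  Digit '1' (value 1) x 2^0 = 1
Sum = 6435

6435


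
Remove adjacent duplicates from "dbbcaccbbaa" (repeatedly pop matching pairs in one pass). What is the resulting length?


Input: dbbcaccbbaa
Stack-based adjacent duplicate removal:
  Read 'd': push. Stack: d
  Read 'b': push. Stack: db
  Read 'b': matches stack top 'b' => pop. Stack: d
  Read 'c': push. Stack: dc
  Read 'a': push. Stack: dca
  Read 'c': push. Stack: dcac
  Read 'c': matches stack top 'c' => pop. Stack: dca
  Read 'b': push. Stack: dcab
  Read 'b': matches stack top 'b' => pop. Stack: dca
  Read 'a': matches stack top 'a' => pop. Stack: dc
  Read 'a': push. Stack: dca
Final stack: "dca" (length 3)

3


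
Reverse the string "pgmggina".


Input: pgmggina
Reading characters right to left:
  Position 7: 'a'
  Position 6: 'n'
  Position 5: 'i'
  Position 4: 'g'
  Position 3: 'g'
  Position 2: 'm'
  Position 1: 'g'
  Position 0: 'p'
Reversed: aniggmgp

aniggmgp


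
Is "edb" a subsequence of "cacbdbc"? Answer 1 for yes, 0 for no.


Check if "edb" is a subsequence of "cacbdbc"
Greedy scan:
  Position 0 ('c'): no match needed
  Position 1 ('a'): no match needed
  Position 2 ('c'): no match needed
  Position 3 ('b'): no match needed
  Position 4 ('d'): no match needed
  Position 5 ('b'): no match needed
  Position 6 ('c'): no match needed
Only matched 0/3 characters => not a subsequence

0


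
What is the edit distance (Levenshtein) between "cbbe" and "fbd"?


Computing edit distance: "cbbe" -> "fbd"
DP table:
           f    b    d
      0    1    2    3
  c   1    1    2    3
  b   2    2    1    2
  b   3    3    2    2
  e   4    4    3    3
Edit distance = dp[4][3] = 3

3


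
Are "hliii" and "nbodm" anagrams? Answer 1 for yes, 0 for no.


Strings: "hliii", "nbodm"
Sorted first:  hiiil
Sorted second: bdmno
Differ at position 0: 'h' vs 'b' => not anagrams

0


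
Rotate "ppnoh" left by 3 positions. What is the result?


Input: "ppnoh", rotate left by 3
First 3 characters: "ppn"
Remaining characters: "oh"
Concatenate remaining + first: "oh" + "ppn" = "ohppn"

ohppn


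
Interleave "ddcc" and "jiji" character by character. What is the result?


Interleaving "ddcc" and "jiji":
  Position 0: 'd' from first, 'j' from second => "dj"
  Position 1: 'd' from first, 'i' from second => "di"
  Position 2: 'c' from first, 'j' from second => "cj"
  Position 3: 'c' from first, 'i' from second => "ci"
Result: djdicjci

djdicjci


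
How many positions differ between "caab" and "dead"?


Comparing "caab" and "dead" position by position:
  Position 0: 'c' vs 'd' => DIFFER
  Position 1: 'a' vs 'e' => DIFFER
  Position 2: 'a' vs 'a' => same
  Position 3: 'b' vs 'd' => DIFFER
Positions that differ: 3

3


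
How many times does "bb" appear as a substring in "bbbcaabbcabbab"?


Searching for "bb" in "bbbcaabbcabbab"
Scanning each position:
  Position 0: "bb" => MATCH
  Position 1: "bb" => MATCH
  Position 2: "bc" => no
  Position 3: "ca" => no
  Position 4: "aa" => no
  Position 5: "ab" => no
  Position 6: "bb" => MATCH
  Position 7: "bc" => no
  Position 8: "ca" => no
  Position 9: "ab" => no
  Position 10: "bb" => MATCH
  Position 11: "ba" => no
  Position 12: "ab" => no
Total occurrences: 4

4


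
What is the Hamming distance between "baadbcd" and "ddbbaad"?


Comparing "baadbcd" and "ddbbaad" position by position:
  Position 0: 'b' vs 'd' => differ
  Position 1: 'a' vs 'd' => differ
  Position 2: 'a' vs 'b' => differ
  Position 3: 'd' vs 'b' => differ
  Position 4: 'b' vs 'a' => differ
  Position 5: 'c' vs 'a' => differ
  Position 6: 'd' vs 'd' => same
Total differences (Hamming distance): 6

6


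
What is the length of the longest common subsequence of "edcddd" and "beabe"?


LCS of "edcddd" and "beabe"
DP table:
           b    e    a    b    e
      0    0    0    0    0    0
  e   0    0    1    1    1    1
  d   0    0    1    1    1    1
  c   0    0    1    1    1    1
  d   0    0    1    1    1    1
  d   0    0    1    1    1    1
  d   0    0    1    1    1    1
LCS length = dp[6][5] = 1

1


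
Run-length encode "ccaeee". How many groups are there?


Input: ccaeee
Scanning for consecutive runs:
  Group 1: 'c' x 2 (positions 0-1)
  Group 2: 'a' x 1 (positions 2-2)
  Group 3: 'e' x 3 (positions 3-5)
Total groups: 3

3


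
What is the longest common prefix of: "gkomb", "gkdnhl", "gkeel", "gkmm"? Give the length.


Words: gkomb, gkdnhl, gkeel, gkmm
  Position 0: all 'g' => match
  Position 1: all 'k' => match
  Position 2: ('o', 'd', 'e', 'm') => mismatch, stop
LCP = "gk" (length 2)

2


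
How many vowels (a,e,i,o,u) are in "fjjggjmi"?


Input: fjjggjmi
Checking each character:
  'f' at position 0: consonant
  'j' at position 1: consonant
  'j' at position 2: consonant
  'g' at position 3: consonant
  'g' at position 4: consonant
  'j' at position 5: consonant
  'm' at position 6: consonant
  'i' at position 7: vowel (running total: 1)
Total vowels: 1

1


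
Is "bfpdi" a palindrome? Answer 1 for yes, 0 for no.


Input: bfpdi
Reversed: idpfb
  Compare pos 0 ('b') with pos 4 ('i'): MISMATCH
  Compare pos 1 ('f') with pos 3 ('d'): MISMATCH
Result: not a palindrome

0


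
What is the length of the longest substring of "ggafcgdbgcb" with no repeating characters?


Input: "ggafcgdbgcb"
Sliding window (track last position of each char):
  Position 0 ('g'): window [0,0] length 1 -- new best
  Position 1 ('g'): repeat (last at 0), move window start to 1
  Position 1 ('g'): window [1,1] length 1
  Position 2 ('a'): window [1,2] length 2 -- new best
  Position 3 ('f'): window [1,3] length 3 -- new best
  Position 4 ('c'): window [1,4] length 4 -- new best
  Position 5 ('g'): repeat (last at 1), move window start to 2
  Position 5 ('g'): window [2,5] length 4
  Position 6 ('d'): window [2,6] length 5 -- new best
  Position 7 ('b'): window [2,7] length 6 -- new best
  Position 8 ('g'): repeat (last at 5), move window start to 6
  Position 8 ('g'): window [6,8] length 3
  Position 9 ('c'): window [6,9] length 4
  Position 10 ('b'): repeat (last at 7), move window start to 8
  Position 10 ('b'): window [8,10] length 3
Longest substring with no repeats: "afcgdb" with length 6

6


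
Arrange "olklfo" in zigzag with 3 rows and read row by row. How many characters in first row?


Zigzag "olklfo" into 3 rows:
Placing characters:
  'o' => row 0
  'l' => row 1
  'k' => row 2
  'l' => row 1
  'f' => row 0
  'o' => row 1
Rows:
  Row 0: "of"
  Row 1: "llo"
  Row 2: "k"
First row length: 2

2


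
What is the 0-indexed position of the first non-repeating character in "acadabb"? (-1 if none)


Input: acadabb
Character frequencies:
  'a': 3
  'b': 2
  'c': 1
  'd': 1
Scanning left to right for freq == 1:
  Position 0 ('a'): freq=3, skip
  Position 1 ('c'): unique! => answer = 1

1


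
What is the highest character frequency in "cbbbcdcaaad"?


Input: cbbbcdcaaad
Character counts:
  'a': 3
  'b': 3
  'c': 3
  'd': 2
Maximum frequency: 3

3


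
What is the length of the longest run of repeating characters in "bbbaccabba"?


Input: "bbbaccabba"
Scanning for longest run:
  Position 1 ('b'): continues run of 'b', length=2
  Position 2 ('b'): continues run of 'b', length=3
  Position 3 ('a'): new char, reset run to 1
  Position 4 ('c'): new char, reset run to 1
  Position 5 ('c'): continues run of 'c', length=2
  Position 6 ('a'): new char, reset run to 1
  Position 7 ('b'): new char, reset run to 1
  Position 8 ('b'): continues run of 'b', length=2
  Position 9 ('a'): new char, reset run to 1
Longest run: 'b' with length 3

3


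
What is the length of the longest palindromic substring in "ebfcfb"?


Input: "ebfcfb"
Checking substrings for palindromes:
  [1:6] "bfcfb" (len 5) => palindrome
  [2:5] "fcf" (len 3) => palindrome
Longest palindromic substring: "bfcfb" with length 5

5


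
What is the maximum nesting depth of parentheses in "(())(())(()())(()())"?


Input: "(())(())(()())(()())"
Tracking depth:
  Position 0 '(': depth becomes 1
  Position 1 '(': depth becomes 2
  Position 2 ')': depth becomes 1
  Position 3 ')': depth becomes 0
  Position 4 '(': depth becomes 1
  Position 5 '(': depth becomes 2
  Position 6 ')': depth becomes 1
  Position 7 ')': depth becomes 0
  Position 8 '(': depth becomes 1
  Position 9 '(': depth becomes 2
  Position 10 ')': depth becomes 1
  Position 11 '(': depth becomes 2
  Position 12 ')': depth becomes 1
  Position 13 ')': depth becomes 0
  Position 14 '(': depth becomes 1
  Position 15 '(': depth becomes 2
  Position 16 ')': depth becomes 1
  Position 17 '(': depth becomes 2
  Position 18 ')': depth becomes 1
  Position 19 ')': depth becomes 0
Maximum depth reached: 2

2


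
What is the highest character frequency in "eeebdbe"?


Input: eeebdbe
Character counts:
  'b': 2
  'd': 1
  'e': 4
Maximum frequency: 4

4


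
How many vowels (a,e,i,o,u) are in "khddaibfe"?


Input: khddaibfe
Checking each character:
  'k' at position 0: consonant
  'h' at position 1: consonant
  'd' at position 2: consonant
  'd' at position 3: consonant
  'a' at position 4: vowel (running total: 1)
  'i' at position 5: vowel (running total: 2)
  'b' at position 6: consonant
  'f' at position 7: consonant
  'e' at position 8: vowel (running total: 3)
Total vowels: 3

3


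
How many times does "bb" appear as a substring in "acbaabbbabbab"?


Searching for "bb" in "acbaabbbabbab"
Scanning each position:
  Position 0: "ac" => no
  Position 1: "cb" => no
  Position 2: "ba" => no
  Position 3: "aa" => no
  Position 4: "ab" => no
  Position 5: "bb" => MATCH
  Position 6: "bb" => MATCH
  Position 7: "ba" => no
  Position 8: "ab" => no
  Position 9: "bb" => MATCH
  Position 10: "ba" => no
  Position 11: "ab" => no
Total occurrences: 3

3


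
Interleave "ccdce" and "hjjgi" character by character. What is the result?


Interleaving "ccdce" and "hjjgi":
  Position 0: 'c' from first, 'h' from second => "ch"
  Position 1: 'c' from first, 'j' from second => "cj"
  Position 2: 'd' from first, 'j' from second => "dj"
  Position 3: 'c' from first, 'g' from second => "cg"
  Position 4: 'e' from first, 'i' from second => "ei"
Result: chcjdjcgei

chcjdjcgei


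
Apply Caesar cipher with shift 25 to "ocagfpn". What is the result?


Caesar cipher: shift "ocagfpn" by 25
  'o' (pos 14) + 25 = pos 13 = 'n'
  'c' (pos 2) + 25 = pos 1 = 'b'
  'a' (pos 0) + 25 = pos 25 = 'z'
  'g' (pos 6) + 25 = pos 5 = 'f'
  'f' (pos 5) + 25 = pos 4 = 'e'
  'p' (pos 15) + 25 = pos 14 = 'o'
  'n' (pos 13) + 25 = pos 12 = 'm'
Result: nbzfeom

nbzfeom


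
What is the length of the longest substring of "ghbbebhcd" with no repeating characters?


Input: "ghbbebhcd"
Sliding window (track last position of each char):
  Position 0 ('g'): window [0,0] length 1 -- new best
  Position 1 ('h'): window [0,1] length 2 -- new best
  Position 2 ('b'): window [0,2] length 3 -- new best
  Position 3 ('b'): repeat (last at 2), move window start to 3
  Position 3 ('b'): window [3,3] length 1
  Position 4 ('e'): window [3,4] length 2
  Position 5 ('b'): repeat (last at 3), move window start to 4
  Position 5 ('b'): window [4,5] length 2
  Position 6 ('h'): window [4,6] length 3
  Position 7 ('c'): window [4,7] length 4 -- new best
  Position 8 ('d'): window [4,8] length 5 -- new best
Longest substring with no repeats: "ebhcd" with length 5

5


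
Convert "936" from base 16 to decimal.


Input: "936" in base 16
Positional expansion:
  Digit '9' (value 9) x 16^2 = 2304
  Digit '3' (value 3) x 16^1 = 48
  Digit '6' (value 6) x 16^0 = 6
Sum = 2358

2358


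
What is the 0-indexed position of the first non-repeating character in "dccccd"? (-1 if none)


Input: dccccd
Character frequencies:
  'c': 4
  'd': 2
Scanning left to right for freq == 1:
  Position 0 ('d'): freq=2, skip
  Position 1 ('c'): freq=4, skip
  Position 2 ('c'): freq=4, skip
  Position 3 ('c'): freq=4, skip
  Position 4 ('c'): freq=4, skip
  Position 5 ('d'): freq=2, skip
  No unique character found => answer = -1

-1


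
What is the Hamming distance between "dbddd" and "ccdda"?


Comparing "dbddd" and "ccdda" position by position:
  Position 0: 'd' vs 'c' => differ
  Position 1: 'b' vs 'c' => differ
  Position 2: 'd' vs 'd' => same
  Position 3: 'd' vs 'd' => same
  Position 4: 'd' vs 'a' => differ
Total differences (Hamming distance): 3

3


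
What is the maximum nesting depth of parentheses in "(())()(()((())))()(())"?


Input: "(())()(()((())))()(())"
Tracking depth:
  Position 0 '(': depth becomes 1
  Position 1 '(': depth becomes 2
  Position 2 ')': depth becomes 1
  Position 3 ')': depth becomes 0
  Position 4 '(': depth becomes 1
  Position 5 ')': depth becomes 0
  Position 6 '(': depth becomes 1
  Position 7 '(': depth becomes 2
  Position 8 ')': depth becomes 1
  Position 9 '(': depth becomes 2
  Position 10 '(': depth becomes 3
  Position 11 '(': depth becomes 4
  Position 12 ')': depth becomes 3
  Position 13 ')': depth becomes 2
  Position 14 ')': depth becomes 1
  Position 15 ')': depth becomes 0
  Position 16 '(': depth becomes 1
  Position 17 ')': depth becomes 0
  Position 18 '(': depth becomes 1
  Position 19 '(': depth becomes 2
  Position 20 ')': depth becomes 1
  Position 21 ')': depth becomes 0
Maximum depth reached: 4

4


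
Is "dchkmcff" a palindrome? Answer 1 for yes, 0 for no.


Input: dchkmcff
Reversed: ffcmkhcd
  Compare pos 0 ('d') with pos 7 ('f'): MISMATCH
  Compare pos 1 ('c') with pos 6 ('f'): MISMATCH
  Compare pos 2 ('h') with pos 5 ('c'): MISMATCH
  Compare pos 3 ('k') with pos 4 ('m'): MISMATCH
Result: not a palindrome

0


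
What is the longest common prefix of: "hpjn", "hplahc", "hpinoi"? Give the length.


Words: hpjn, hplahc, hpinoi
  Position 0: all 'h' => match
  Position 1: all 'p' => match
  Position 2: ('j', 'l', 'i') => mismatch, stop
LCP = "hp" (length 2)

2


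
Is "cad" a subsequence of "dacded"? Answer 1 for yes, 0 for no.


Check if "cad" is a subsequence of "dacded"
Greedy scan:
  Position 0 ('d'): no match needed
  Position 1 ('a'): no match needed
  Position 2 ('c'): matches sub[0] = 'c'
  Position 3 ('d'): no match needed
  Position 4 ('e'): no match needed
  Position 5 ('d'): no match needed
Only matched 1/3 characters => not a subsequence

0


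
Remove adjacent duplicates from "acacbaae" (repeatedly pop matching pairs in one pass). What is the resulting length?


Input: acacbaae
Stack-based adjacent duplicate removal:
  Read 'a': push. Stack: a
  Read 'c': push. Stack: ac
  Read 'a': push. Stack: aca
  Read 'c': push. Stack: acac
  Read 'b': push. Stack: acacb
  Read 'a': push. Stack: acacba
  Read 'a': matches stack top 'a' => pop. Stack: acacb
  Read 'e': push. Stack: acacbe
Final stack: "acacbe" (length 6)

6


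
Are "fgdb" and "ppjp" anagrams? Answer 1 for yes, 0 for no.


Strings: "fgdb", "ppjp"
Sorted first:  bdfg
Sorted second: jppp
Differ at position 0: 'b' vs 'j' => not anagrams

0


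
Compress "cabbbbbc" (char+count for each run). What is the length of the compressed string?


Input: cabbbbbc
Runs:
  'c' x 1 => "c1"
  'a' x 1 => "a1"
  'b' x 5 => "b5"
  'c' x 1 => "c1"
Compressed: "c1a1b5c1"
Compressed length: 8

8


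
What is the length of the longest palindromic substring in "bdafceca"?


Input: "bdafceca"
Checking substrings for palindromes:
  [4:7] "cec" (len 3) => palindrome
Longest palindromic substring: "cec" with length 3

3


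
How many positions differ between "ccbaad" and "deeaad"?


Comparing "ccbaad" and "deeaad" position by position:
  Position 0: 'c' vs 'd' => DIFFER
  Position 1: 'c' vs 'e' => DIFFER
  Position 2: 'b' vs 'e' => DIFFER
  Position 3: 'a' vs 'a' => same
  Position 4: 'a' vs 'a' => same
  Position 5: 'd' vs 'd' => same
Positions that differ: 3

3


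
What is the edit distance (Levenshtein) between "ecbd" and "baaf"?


Computing edit distance: "ecbd" -> "baaf"
DP table:
           b    a    a    f
      0    1    2    3    4
  e   1    1    2    3    4
  c   2    2    2    3    4
  b   3    2    3    3    4
  d   4    3    3    4    4
Edit distance = dp[4][4] = 4

4


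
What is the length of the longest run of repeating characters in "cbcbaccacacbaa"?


Input: "cbcbaccacacbaa"
Scanning for longest run:
  Position 1 ('b'): new char, reset run to 1
  Position 2 ('c'): new char, reset run to 1
  Position 3 ('b'): new char, reset run to 1
  Position 4 ('a'): new char, reset run to 1
  Position 5 ('c'): new char, reset run to 1
  Position 6 ('c'): continues run of 'c', length=2
  Position 7 ('a'): new char, reset run to 1
  Position 8 ('c'): new char, reset run to 1
  Position 9 ('a'): new char, reset run to 1
  Position 10 ('c'): new char, reset run to 1
  Position 11 ('b'): new char, reset run to 1
  Position 12 ('a'): new char, reset run to 1
  Position 13 ('a'): continues run of 'a', length=2
Longest run: 'c' with length 2

2


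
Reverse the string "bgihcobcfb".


Input: bgihcobcfb
Reading characters right to left:
  Position 9: 'b'
  Position 8: 'f'
  Position 7: 'c'
  Position 6: 'b'
  Position 5: 'o'
  Position 4: 'c'
  Position 3: 'h'
  Position 2: 'i'
  Position 1: 'g'
  Position 0: 'b'
Reversed: bfcbochigb

bfcbochigb


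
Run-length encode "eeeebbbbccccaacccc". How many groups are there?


Input: eeeebbbbccccaacccc
Scanning for consecutive runs:
  Group 1: 'e' x 4 (positions 0-3)
  Group 2: 'b' x 4 (positions 4-7)
  Group 3: 'c' x 4 (positions 8-11)
  Group 4: 'a' x 2 (positions 12-13)
  Group 5: 'c' x 4 (positions 14-17)
Total groups: 5

5


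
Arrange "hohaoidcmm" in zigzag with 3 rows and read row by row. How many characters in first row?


Zigzag "hohaoidcmm" into 3 rows:
Placing characters:
  'h' => row 0
  'o' => row 1
  'h' => row 2
  'a' => row 1
  'o' => row 0
  'i' => row 1
  'd' => row 2
  'c' => row 1
  'm' => row 0
  'm' => row 1
Rows:
  Row 0: "hom"
  Row 1: "oaicm"
  Row 2: "hd"
First row length: 3

3


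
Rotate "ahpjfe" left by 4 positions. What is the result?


Input: "ahpjfe", rotate left by 4
First 4 characters: "ahpj"
Remaining characters: "fe"
Concatenate remaining + first: "fe" + "ahpj" = "feahpj"

feahpj


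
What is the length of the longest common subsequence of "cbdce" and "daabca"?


LCS of "cbdce" and "daabca"
DP table:
           d    a    a    b    c    a
      0    0    0    0    0    0    0
  c   0    0    0    0    0    1    1
  b   0    0    0    0    1    1    1
  d   0    1    1    1    1    1    1
  c   0    1    1    1    1    2    2
  e   0    1    1    1    1    2    2
LCS length = dp[5][6] = 2

2


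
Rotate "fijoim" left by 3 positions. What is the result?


Input: "fijoim", rotate left by 3
First 3 characters: "fij"
Remaining characters: "oim"
Concatenate remaining + first: "oim" + "fij" = "oimfij"

oimfij


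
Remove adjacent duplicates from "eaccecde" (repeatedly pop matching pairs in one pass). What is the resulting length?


Input: eaccecde
Stack-based adjacent duplicate removal:
  Read 'e': push. Stack: e
  Read 'a': push. Stack: ea
  Read 'c': push. Stack: eac
  Read 'c': matches stack top 'c' => pop. Stack: ea
  Read 'e': push. Stack: eae
  Read 'c': push. Stack: eaec
  Read 'd': push. Stack: eaecd
  Read 'e': push. Stack: eaecde
Final stack: "eaecde" (length 6)

6


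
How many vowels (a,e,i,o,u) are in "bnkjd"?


Input: bnkjd
Checking each character:
  'b' at position 0: consonant
  'n' at position 1: consonant
  'k' at position 2: consonant
  'j' at position 3: consonant
  'd' at position 4: consonant
Total vowels: 0

0


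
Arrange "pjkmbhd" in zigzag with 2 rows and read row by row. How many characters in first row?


Zigzag "pjkmbhd" into 2 rows:
Placing characters:
  'p' => row 0
  'j' => row 1
  'k' => row 0
  'm' => row 1
  'b' => row 0
  'h' => row 1
  'd' => row 0
Rows:
  Row 0: "pkbd"
  Row 1: "jmh"
First row length: 4

4


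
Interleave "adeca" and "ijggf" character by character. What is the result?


Interleaving "adeca" and "ijggf":
  Position 0: 'a' from first, 'i' from second => "ai"
  Position 1: 'd' from first, 'j' from second => "dj"
  Position 2: 'e' from first, 'g' from second => "eg"
  Position 3: 'c' from first, 'g' from second => "cg"
  Position 4: 'a' from first, 'f' from second => "af"
Result: aidjegcgaf

aidjegcgaf
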